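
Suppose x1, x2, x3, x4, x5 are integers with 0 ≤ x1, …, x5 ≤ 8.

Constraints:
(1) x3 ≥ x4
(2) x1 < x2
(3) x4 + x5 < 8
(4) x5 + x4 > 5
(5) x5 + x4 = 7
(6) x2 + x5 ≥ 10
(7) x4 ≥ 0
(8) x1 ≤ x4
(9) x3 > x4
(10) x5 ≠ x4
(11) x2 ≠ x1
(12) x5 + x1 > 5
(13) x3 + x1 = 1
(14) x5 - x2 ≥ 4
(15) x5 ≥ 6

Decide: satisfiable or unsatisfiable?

Satisfiable

Try x1 = 0, x2 = 3, x3 = 1, x4 = 0, x5 = 7.
Check constraint 3: x4 + x5 = 7; constraint 4: x5 + x4 = 7. The remaining constraints are straightforward to verify.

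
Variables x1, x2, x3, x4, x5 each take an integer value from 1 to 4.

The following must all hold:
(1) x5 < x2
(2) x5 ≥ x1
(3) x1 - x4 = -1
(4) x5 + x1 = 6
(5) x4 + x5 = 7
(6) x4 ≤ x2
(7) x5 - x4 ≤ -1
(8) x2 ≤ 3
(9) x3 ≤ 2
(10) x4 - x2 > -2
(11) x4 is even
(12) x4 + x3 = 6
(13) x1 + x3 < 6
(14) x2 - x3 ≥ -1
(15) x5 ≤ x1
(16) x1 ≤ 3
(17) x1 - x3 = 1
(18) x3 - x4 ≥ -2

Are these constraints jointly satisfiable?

Unsatisfiable

From constraints 6 and 8: x4 ≤ x2 ≤ 3. From constraints 15 and 16: x5 ≤ x1 ≤ 3. Hence x4 + x5 ≤ 6. But constraint 5 requires x4 + x5 = 7, and 7 > 6. Contradiction.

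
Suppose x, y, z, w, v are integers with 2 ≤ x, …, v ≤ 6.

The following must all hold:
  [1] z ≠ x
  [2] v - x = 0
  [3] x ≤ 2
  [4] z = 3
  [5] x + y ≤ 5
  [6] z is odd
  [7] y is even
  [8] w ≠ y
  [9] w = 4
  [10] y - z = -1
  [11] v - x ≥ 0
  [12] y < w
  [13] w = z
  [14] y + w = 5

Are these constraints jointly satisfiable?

Constraint 9 fixes w = 4 and constraint 4 fixes z = 3, but constraint 13 requires w = z. Since 4 ≠ 3, contradiction.

Unsatisfiable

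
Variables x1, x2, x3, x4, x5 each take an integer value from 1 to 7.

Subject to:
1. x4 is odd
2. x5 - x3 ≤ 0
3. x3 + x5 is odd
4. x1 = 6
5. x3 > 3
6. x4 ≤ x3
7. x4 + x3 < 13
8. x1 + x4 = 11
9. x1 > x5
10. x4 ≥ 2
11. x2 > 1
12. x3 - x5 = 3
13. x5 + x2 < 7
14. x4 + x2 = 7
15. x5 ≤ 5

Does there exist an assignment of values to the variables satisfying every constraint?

The assignment x1 = 6, x2 = 2, x3 = 7, x4 = 5, x5 = 4 works:
  constraint 2 holds since x5 - x3 = -3.
  constraint 7 holds since x4 + x3 = 12.
The rest check out directly.

Satisfiable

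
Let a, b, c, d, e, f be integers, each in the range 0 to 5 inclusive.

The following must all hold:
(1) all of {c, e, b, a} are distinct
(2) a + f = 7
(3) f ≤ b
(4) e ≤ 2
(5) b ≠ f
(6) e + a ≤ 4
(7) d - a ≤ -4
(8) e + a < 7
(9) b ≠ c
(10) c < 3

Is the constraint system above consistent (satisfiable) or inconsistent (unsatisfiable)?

Satisfiable

Try a = 4, b = 5, c = 2, d = 0, e = 0, f = 3.
Check constraint 2: a + f = 7; constraint 6: e + a = 4. The remaining constraints are straightforward to verify.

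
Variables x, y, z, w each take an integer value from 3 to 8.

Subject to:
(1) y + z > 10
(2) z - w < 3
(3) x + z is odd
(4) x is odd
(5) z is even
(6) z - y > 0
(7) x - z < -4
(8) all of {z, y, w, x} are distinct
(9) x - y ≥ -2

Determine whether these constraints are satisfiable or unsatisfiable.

The assignment x = 3, y = 5, z = 8, w = 6 works:
  constraint 1 holds since y + z = 13.
  constraint 2 holds since z - w = 2.
  constraint 6 holds since z - y = 3.
The rest check out directly.

Satisfiable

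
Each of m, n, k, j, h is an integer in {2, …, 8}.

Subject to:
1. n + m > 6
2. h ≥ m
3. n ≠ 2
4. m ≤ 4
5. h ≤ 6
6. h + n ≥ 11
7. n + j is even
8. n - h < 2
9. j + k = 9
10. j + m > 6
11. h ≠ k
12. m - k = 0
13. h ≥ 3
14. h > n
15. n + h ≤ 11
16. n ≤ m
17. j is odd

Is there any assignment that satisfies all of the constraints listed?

Unsatisfiable

From constraint 5: h ≤ 6. From constraints 4 and 16: n ≤ m ≤ 4. Hence h + n ≤ 10. But constraint 6 requires h + n ≥ 11, and 11 > 10. Contradiction.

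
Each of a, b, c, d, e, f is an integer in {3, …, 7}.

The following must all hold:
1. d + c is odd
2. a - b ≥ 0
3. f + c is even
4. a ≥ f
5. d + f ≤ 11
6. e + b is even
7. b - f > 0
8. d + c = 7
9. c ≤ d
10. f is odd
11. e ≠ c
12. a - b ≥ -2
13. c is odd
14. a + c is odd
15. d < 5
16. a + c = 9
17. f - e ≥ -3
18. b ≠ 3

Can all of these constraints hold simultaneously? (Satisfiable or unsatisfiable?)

Satisfiable

The assignment a = 6, b = 6, c = 3, d = 4, e = 6, f = 5 works:
  constraint 2 holds since a - b = 0.
  constraint 5 holds since d + f = 9.
The rest check out directly.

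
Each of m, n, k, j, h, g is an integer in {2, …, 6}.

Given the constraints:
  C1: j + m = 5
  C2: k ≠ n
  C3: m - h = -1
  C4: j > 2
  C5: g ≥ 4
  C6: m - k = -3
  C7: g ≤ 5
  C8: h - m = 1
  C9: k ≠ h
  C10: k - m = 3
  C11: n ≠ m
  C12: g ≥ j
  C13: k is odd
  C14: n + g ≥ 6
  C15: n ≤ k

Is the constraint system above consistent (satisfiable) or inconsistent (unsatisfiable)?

The assignment m = 2, n = 4, k = 5, j = 3, h = 3, g = 4 works:
  constraint 1 holds since j + m = 5.
  constraint 3 holds since m - h = -1.
  constraint 6 holds since m - k = -3.
The rest check out directly.

Satisfiable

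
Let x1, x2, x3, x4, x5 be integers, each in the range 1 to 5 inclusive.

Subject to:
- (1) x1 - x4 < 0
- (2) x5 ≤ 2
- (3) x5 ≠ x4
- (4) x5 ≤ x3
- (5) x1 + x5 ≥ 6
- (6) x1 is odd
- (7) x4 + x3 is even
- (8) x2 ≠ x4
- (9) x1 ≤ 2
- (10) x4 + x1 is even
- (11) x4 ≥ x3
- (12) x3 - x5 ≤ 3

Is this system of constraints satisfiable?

From constraint 9: x1 ≤ 2. From constraint 2: x5 ≤ 2. Hence x1 + x5 ≤ 4. But constraint 5 requires x1 + x5 ≥ 6, and 6 > 4. Contradiction.

Unsatisfiable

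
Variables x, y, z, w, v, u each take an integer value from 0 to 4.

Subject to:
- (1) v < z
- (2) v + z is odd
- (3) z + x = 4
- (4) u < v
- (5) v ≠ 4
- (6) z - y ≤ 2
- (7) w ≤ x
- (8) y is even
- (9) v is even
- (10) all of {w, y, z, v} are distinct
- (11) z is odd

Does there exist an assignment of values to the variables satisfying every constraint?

One satisfying assignment is x = 1, y = 4, z = 3, w = 0, v = 2, u = 1.
For the less obvious constraints — constraint 3: z + x = 4; constraint 6: z - y = -1 — and the others hold by inspection.

Satisfiable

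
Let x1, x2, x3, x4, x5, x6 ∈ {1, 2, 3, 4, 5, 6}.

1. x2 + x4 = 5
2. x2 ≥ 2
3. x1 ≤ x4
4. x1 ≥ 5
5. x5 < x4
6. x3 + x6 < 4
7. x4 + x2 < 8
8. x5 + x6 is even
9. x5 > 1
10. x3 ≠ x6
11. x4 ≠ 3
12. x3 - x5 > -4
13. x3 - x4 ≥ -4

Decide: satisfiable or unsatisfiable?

From constraint 2: x2 ≥ 2. From constraints 3 and 4: x4 ≥ x1 ≥ 5. Hence x2 + x4 ≥ 7. But constraint 1 requires x2 + x4 = 5, and 5 < 7. Contradiction.

Unsatisfiable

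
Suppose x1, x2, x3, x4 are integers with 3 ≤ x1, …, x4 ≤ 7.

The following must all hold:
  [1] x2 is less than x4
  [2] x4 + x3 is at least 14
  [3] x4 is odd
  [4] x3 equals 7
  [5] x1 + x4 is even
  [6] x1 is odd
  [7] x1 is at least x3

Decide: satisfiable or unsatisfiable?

Try x1 = 7, x2 = 4, x3 = 7, x4 = 7.
Check constraint 2: x4 + x3 = 14; constraint 3: x4 = 7 is odd. The remaining constraints are straightforward to verify.

Satisfiable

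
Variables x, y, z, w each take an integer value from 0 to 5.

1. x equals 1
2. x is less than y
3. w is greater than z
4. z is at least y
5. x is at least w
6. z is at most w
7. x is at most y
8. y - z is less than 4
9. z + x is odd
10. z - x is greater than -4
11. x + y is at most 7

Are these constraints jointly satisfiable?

Constraints 2, 3, 4, and 5 give z < w, w ≤ x, x < y, y ≤ z. Chaining: z < w ≤ x < y ≤ z, which forces z < z — impossible.

Unsatisfiable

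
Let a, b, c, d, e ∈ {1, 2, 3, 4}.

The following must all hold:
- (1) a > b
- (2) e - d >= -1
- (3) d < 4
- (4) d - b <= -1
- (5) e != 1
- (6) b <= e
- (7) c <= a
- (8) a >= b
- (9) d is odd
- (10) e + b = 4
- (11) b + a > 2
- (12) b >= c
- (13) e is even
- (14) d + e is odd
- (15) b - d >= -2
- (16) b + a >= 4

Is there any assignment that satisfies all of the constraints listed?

Try a = 3, b = 2, c = 1, d = 1, e = 2.
Check constraint 2: e - d = 1; constraint 4: d - b = -1. The remaining constraints are straightforward to verify.

Satisfiable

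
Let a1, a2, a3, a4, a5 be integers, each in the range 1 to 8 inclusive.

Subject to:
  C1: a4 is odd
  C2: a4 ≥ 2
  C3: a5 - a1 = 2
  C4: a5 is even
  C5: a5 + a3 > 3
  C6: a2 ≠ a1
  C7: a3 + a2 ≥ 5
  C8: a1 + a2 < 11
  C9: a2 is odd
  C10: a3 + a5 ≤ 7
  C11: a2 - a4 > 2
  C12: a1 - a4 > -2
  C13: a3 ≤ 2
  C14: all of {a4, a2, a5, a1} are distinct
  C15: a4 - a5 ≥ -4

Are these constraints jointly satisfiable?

The assignment a1 = 2, a2 = 7, a3 = 1, a4 = 3, a5 = 4 works:
  constraint 3 holds since a5 - a1 = 2.
  constraint 5 holds since a5 + a3 = 5.
  constraint 7 holds since a3 + a2 = 8.
The rest check out directly.

Satisfiable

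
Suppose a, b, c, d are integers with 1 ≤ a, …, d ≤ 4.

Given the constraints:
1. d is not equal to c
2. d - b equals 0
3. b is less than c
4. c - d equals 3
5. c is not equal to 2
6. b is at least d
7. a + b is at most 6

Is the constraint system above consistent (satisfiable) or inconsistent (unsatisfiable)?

Satisfiable

The assignment a = 2, b = 1, c = 4, d = 1 works:
  constraint 2 holds since d - b = 0.
  constraint 4 holds since c - d = 3.
The rest check out directly.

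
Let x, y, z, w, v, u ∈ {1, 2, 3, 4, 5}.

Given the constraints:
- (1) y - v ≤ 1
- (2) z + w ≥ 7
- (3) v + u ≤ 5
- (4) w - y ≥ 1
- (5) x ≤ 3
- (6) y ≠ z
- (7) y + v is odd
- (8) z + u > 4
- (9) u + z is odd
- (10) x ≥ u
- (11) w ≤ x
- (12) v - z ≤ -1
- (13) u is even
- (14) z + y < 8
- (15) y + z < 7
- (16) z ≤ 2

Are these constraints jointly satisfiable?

From constraint 16: z ≤ 2. From constraints 5 and 11: w ≤ x ≤ 3. Hence z + w ≤ 5. But constraint 2 requires z + w ≥ 7, and 7 > 5. Contradiction.

Unsatisfiable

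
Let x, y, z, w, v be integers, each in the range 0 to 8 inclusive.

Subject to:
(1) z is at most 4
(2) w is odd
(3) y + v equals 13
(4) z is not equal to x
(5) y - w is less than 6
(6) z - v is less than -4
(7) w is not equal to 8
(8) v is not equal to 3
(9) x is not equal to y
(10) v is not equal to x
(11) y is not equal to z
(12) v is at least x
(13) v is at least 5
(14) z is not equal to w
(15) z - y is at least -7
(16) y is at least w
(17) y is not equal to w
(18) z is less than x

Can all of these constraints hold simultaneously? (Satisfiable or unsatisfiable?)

Take x = 5, y = 7, z = 0, w = 3, v = 6. Then constraint 3: y + v = 13; constraint 5: y - w = 4, and every other listed constraint is also met.

Satisfiable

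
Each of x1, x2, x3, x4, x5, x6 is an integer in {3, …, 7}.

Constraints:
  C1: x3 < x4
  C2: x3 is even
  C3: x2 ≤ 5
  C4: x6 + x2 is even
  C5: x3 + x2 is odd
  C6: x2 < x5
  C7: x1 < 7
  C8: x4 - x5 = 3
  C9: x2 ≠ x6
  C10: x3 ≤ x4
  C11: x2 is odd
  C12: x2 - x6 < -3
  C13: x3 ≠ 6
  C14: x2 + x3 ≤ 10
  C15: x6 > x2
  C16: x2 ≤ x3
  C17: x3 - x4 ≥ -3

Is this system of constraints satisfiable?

Satisfiable

Setting (x1, x2, x3, x4, x5, x6) = (4, 3, 4, 7, 4, 7) satisfies everything: constraint 8: x4 - x5 = 3; constraint 12: x2 - x6 = -4; constraint 14: x2 + x3 = 7, and the others follow.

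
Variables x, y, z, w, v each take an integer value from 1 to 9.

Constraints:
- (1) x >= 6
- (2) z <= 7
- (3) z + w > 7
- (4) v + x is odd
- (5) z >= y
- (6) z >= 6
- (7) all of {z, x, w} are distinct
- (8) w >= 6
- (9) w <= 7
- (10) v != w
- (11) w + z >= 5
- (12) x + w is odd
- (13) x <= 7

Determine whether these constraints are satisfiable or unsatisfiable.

Constraints 1, 2, 6, 8, 9, and 13 confine each of z, x, w to the 2 values {6, 7}.
Constraint 7 requires all 3 of them to be distinct, but only 2 values are available — impossible by the pigeonhole principle.

Unsatisfiable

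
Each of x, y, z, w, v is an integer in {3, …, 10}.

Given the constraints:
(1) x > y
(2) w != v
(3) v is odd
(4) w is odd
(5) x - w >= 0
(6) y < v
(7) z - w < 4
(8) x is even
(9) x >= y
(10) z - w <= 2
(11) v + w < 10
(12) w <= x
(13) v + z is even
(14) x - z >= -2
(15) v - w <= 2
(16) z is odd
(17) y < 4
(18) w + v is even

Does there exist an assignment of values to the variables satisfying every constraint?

Satisfiable

Setting (x, y, z, w, v) = (6, 3, 5, 3, 5) satisfies everything: constraint 5: x - w = 3; constraint 7: z - w = 2; constraint 10: z - w = 2, and the others follow.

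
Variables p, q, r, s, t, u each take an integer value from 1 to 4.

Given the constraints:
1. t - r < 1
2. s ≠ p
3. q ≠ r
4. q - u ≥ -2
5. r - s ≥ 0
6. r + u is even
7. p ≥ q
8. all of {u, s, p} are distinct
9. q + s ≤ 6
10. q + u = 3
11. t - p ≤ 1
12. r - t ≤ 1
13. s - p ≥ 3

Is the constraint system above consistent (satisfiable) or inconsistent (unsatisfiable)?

Unsatisfiable

Constraints 5, 11, 12, and 13 give p − t ≥ -1, t − r ≥ -1, r − s ≥ 0, s − p ≥ 3.
Adding all 4 inequalities: the left sides telescope to 0, and the right sides sum to (-1) + (-1) + 0 + 3 = 1. So 0 ≥ 1, which is false.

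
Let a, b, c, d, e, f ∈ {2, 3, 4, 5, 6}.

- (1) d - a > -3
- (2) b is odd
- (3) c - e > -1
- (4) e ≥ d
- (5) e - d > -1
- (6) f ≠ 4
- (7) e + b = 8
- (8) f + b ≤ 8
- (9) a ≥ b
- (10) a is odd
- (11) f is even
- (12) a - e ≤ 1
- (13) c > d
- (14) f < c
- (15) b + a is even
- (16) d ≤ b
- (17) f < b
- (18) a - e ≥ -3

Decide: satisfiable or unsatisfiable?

Take a = 3, b = 3, c = 5, d = 3, e = 5, f = 2. Then constraint 1: d - a = 0; constraint 3: c - e = 0, and every other listed constraint is also met.

Satisfiable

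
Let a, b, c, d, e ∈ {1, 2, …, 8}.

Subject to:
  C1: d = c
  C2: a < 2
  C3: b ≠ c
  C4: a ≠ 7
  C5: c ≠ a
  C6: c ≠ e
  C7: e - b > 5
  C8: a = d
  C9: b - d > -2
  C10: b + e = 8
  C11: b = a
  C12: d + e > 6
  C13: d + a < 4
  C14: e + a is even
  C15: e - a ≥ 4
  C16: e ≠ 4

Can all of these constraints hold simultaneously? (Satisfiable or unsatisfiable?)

Unsatisfiable

From constraints 1, 8, and 11, b = a = d = c, so b = c. But constraint 3 says b ≠ c. Contradiction.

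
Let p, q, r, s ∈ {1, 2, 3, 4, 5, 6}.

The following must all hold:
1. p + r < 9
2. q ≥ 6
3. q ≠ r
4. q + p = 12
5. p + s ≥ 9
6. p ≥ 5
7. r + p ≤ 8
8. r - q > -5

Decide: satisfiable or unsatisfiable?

Take p = 6, q = 6, r = 2, s = 4. Then constraint 1: p + r = 8; constraint 4: q + p = 12; constraint 5: p + s = 10, and every other listed constraint is also met.

Satisfiable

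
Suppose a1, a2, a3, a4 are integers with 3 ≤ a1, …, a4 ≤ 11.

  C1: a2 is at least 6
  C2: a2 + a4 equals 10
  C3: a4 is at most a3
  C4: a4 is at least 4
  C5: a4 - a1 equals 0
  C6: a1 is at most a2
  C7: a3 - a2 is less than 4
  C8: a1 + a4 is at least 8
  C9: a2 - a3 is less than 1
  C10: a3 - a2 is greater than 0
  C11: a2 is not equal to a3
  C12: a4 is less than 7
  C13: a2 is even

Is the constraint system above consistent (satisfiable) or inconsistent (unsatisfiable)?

Setting (a1, a2, a3, a4) = (4, 6, 8, 4) satisfies everything: constraint 2: a2 + a4 = 10; constraint 5: a4 - a1 = 0, and the others follow.

Satisfiable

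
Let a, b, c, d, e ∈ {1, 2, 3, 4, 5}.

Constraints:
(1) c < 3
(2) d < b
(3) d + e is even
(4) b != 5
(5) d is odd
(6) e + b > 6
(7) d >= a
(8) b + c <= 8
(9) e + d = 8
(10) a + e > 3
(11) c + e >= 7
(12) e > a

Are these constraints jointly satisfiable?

One satisfying assignment is a = 1, b = 4, c = 2, d = 3, e = 5.
For the less obvious constraints — constraint 6: e + b = 9; constraint 8: b + c = 6; constraint 9: e + d = 8 — and the others hold by inspection.

Satisfiable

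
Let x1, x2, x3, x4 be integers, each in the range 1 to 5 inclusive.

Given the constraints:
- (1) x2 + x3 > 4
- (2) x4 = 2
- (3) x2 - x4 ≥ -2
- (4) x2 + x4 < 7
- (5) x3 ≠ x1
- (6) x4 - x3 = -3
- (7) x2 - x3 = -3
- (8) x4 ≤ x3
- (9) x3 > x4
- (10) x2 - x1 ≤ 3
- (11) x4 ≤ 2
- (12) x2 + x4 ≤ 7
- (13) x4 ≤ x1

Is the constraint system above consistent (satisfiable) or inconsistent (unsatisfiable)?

Satisfiable

One satisfying assignment is x1 = 2, x2 = 2, x3 = 5, x4 = 2.
For the less obvious constraints — constraint 1: x2 + x3 = 7; constraint 3: x2 - x4 = 0 — and the others hold by inspection.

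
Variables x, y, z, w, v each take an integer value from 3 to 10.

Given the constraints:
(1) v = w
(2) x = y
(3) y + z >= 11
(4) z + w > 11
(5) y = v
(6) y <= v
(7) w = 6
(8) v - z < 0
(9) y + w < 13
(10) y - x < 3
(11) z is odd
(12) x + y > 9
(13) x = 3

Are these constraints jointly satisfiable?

Unsatisfiable

Constraint 13 fixes x = 3 and constraint 7 fixes w = 6. Constraints 1, 2, and 5 give x = y = v = w, so x = w. But 3 ≠ 6 — contradiction.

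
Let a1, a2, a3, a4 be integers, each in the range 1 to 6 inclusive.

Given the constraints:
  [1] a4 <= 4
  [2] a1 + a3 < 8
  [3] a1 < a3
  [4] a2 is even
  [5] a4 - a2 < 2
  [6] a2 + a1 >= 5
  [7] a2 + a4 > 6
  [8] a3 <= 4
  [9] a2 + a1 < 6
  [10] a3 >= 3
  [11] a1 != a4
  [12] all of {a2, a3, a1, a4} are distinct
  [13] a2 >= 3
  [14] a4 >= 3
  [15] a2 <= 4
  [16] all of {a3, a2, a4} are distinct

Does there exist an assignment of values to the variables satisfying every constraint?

Unsatisfiable

Constraints 1, 8, 10, 13, 14, and 15 confine each of a3, a2, a4 to the 2 values {3, 4}.
Constraint 16 requires all 3 of them to be distinct, but only 2 values are available — impossible by the pigeonhole principle.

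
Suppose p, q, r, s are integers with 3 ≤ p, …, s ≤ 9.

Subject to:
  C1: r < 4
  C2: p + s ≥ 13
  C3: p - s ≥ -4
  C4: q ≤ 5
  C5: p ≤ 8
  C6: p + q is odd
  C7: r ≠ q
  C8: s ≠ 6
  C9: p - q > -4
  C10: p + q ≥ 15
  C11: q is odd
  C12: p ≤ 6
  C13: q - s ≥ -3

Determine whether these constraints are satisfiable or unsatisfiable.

From constraint 5: p ≤ 8. From constraint 4: q ≤ 5. Hence p + q ≤ 13. But constraint 10 requires p + q ≥ 15, and 15 > 13. Contradiction.

Unsatisfiable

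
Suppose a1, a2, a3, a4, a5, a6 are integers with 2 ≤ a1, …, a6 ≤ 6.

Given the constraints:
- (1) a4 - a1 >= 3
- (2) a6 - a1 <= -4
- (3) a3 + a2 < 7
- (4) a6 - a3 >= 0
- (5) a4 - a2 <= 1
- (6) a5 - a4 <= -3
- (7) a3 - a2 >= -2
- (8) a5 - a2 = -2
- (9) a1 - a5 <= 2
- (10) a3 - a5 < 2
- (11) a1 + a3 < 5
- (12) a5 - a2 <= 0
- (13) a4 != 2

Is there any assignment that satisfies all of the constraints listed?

Unsatisfiable

Constraints 2, 4, 5, 6, 7, and 9 give a6 − a3 ≥ 0, a3 − a2 ≥ -2, a2 − a4 ≥ -1, a4 − a5 ≥ 3, a5 − a1 ≥ -2, a1 − a6 ≥ 4.
Adding all 6 inequalities: the left sides telescope to 0, and the right sides sum to 0 + (-2) + (-1) + 3 + (-2) + 4 = 2. So 0 ≥ 2, which is false.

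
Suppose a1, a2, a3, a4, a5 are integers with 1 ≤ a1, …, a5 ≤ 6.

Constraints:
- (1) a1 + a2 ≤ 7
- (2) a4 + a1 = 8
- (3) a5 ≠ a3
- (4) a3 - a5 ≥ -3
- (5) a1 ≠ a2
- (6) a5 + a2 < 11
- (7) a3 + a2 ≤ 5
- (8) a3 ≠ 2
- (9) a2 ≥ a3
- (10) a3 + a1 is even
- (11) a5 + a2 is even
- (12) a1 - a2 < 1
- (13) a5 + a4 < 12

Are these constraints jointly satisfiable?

Satisfiable

Take a1 = 3, a2 = 4, a3 = 1, a4 = 5, a5 = 4. Then constraint 1: a1 + a2 = 7; constraint 2: a4 + a1 = 8; constraint 4: a3 - a5 = -3, and every other listed constraint is also met.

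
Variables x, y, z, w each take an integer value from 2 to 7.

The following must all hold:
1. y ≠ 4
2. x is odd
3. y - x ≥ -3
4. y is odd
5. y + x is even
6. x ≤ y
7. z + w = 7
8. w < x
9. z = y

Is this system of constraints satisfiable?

One satisfying assignment is x = 5, y = 5, z = 5, w = 2.
For the less obvious constraints — constraint 2: x = 5 is odd; constraint 3: y - x = 0; constraint 7: z + w = 7 — and the others hold by inspection.

Satisfiable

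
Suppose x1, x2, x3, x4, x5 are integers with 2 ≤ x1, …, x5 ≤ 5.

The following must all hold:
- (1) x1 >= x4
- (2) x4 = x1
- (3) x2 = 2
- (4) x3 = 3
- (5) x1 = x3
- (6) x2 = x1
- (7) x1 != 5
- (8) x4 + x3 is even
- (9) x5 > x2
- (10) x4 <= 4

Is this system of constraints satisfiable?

Constraint 3 fixes x2 = 2 and constraint 4 fixes x3 = 3. Constraints 5 and 6 give x2 = x1 = x3, so x2 = x3. But 2 ≠ 3 — contradiction.

Unsatisfiable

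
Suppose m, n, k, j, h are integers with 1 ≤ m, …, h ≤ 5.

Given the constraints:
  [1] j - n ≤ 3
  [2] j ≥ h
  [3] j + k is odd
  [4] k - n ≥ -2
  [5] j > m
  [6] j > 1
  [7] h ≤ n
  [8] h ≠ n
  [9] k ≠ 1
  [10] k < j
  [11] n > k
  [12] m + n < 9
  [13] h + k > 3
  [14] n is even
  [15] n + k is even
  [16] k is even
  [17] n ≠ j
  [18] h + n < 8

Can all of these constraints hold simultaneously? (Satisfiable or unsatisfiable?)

Satisfiable

The assignment m = 2, n = 4, k = 2, j = 5, h = 2 works:
  constraint 1 holds since j - n = 1.
  constraint 4 holds since k - n = -2.
  constraint 12 holds since m + n = 6.
The rest check out directly.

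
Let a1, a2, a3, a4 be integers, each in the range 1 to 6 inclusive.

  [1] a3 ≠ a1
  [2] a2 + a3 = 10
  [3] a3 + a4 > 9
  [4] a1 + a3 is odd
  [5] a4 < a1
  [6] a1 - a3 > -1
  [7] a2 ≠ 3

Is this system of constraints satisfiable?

One satisfying assignment is a1 = 6, a2 = 5, a3 = 5, a4 = 5.
For the less obvious constraints — constraint 2: a2 + a3 = 10; constraint 3: a3 + a4 = 10; constraint 6: a1 - a3 = 1 — and the others hold by inspection.

Satisfiable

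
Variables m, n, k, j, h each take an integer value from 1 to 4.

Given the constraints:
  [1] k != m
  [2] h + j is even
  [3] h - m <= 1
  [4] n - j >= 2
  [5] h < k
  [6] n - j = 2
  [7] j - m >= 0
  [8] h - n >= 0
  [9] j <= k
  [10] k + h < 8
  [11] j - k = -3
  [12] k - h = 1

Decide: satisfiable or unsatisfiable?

Constraints 3, 4, 7, and 8 give m − h ≥ -1, h − n ≥ 0, n − j ≥ 2, j − m ≥ 0.
Adding all 4 inequalities: the left sides telescope to 0, and the right sides sum to (-1) + 0 + 2 + 0 = 1. So 0 ≥ 1, which is false.

Unsatisfiable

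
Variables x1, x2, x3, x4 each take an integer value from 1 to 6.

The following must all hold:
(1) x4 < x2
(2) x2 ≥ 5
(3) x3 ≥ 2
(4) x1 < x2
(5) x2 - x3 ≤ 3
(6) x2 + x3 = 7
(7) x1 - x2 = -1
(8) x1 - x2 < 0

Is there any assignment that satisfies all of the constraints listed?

Satisfiable

Try x1 = 4, x2 = 5, x3 = 2, x4 = 3.
Check constraint 5: x2 - x3 = 3; constraint 6: x2 + x3 = 7. The remaining constraints are straightforward to verify.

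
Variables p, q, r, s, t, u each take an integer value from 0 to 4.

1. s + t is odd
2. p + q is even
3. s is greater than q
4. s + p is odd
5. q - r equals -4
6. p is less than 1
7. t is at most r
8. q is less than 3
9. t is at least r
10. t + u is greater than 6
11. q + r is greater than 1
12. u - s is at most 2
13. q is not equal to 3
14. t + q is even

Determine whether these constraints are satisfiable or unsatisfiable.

Setting (p, q, r, s, t, u) = (0, 0, 4, 3, 4, 3) satisfies everything: constraint 5: q - r = -4; constraint 10: t + u = 7, and the others follow.

Satisfiable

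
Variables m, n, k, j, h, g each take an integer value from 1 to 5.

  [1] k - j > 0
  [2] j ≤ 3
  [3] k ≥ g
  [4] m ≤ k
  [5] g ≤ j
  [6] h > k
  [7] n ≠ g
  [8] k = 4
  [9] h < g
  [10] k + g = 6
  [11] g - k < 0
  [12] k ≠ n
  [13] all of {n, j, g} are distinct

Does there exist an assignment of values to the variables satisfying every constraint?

Unsatisfiable

Constraints 1, 5, 6, and 9 give g ≤ j, j < k, k < h, h < g. Chaining: g ≤ j < k < h < g, which forces g < g — impossible.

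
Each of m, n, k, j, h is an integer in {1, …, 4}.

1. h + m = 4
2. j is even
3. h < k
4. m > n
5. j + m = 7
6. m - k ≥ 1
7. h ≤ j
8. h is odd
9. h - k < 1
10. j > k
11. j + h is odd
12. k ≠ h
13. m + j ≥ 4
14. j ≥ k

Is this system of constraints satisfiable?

Setting (m, n, k, j, h) = (3, 1, 2, 4, 1) satisfies everything: constraint 1: h + m = 4; constraint 5: j + m = 7, and the others follow.

Satisfiable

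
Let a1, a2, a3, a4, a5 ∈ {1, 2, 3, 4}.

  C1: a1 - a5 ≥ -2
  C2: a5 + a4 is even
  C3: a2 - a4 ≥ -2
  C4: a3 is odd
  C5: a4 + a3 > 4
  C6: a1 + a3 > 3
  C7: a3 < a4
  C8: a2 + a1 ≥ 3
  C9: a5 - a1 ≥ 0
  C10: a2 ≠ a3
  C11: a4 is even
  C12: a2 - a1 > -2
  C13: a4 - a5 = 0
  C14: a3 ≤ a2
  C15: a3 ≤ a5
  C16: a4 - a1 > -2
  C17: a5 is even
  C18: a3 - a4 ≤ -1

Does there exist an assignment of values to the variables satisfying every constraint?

Satisfiable

Setting (a1, a2, a3, a4, a5) = (3, 2, 1, 4, 4) satisfies everything: constraint 1: a1 - a5 = -1; constraint 3: a2 - a4 = -2, and the others follow.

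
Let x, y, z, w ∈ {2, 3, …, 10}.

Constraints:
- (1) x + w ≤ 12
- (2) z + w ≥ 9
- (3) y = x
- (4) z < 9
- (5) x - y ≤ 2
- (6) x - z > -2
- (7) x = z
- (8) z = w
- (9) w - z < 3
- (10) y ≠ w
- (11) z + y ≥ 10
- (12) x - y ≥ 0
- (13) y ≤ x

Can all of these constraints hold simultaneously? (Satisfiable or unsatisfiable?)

From constraints 3, 7, and 8, y = x = z = w, so y = w. But constraint 10 says y ≠ w. Contradiction.

Unsatisfiable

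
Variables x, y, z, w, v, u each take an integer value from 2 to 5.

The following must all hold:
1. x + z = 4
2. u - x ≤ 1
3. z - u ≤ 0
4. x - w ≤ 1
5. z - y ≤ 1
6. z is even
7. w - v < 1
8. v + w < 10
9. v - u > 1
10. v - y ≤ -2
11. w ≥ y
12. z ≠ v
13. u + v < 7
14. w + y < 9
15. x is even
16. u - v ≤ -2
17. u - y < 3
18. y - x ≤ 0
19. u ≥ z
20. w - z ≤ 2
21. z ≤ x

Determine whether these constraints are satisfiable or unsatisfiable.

Constraints 3, 4, 10, 16, 18, and 20 give w − x ≥ -1, x − y ≥ 0, y − v ≥ 2, v − u ≥ 2, u − z ≥ 0, z − w ≥ -2.
Adding all 6 inequalities: the left sides telescope to 0, and the right sides sum to (-1) + 0 + 2 + 2 + 0 + (-2) = 1. So 0 ≥ 1, which is false.

Unsatisfiable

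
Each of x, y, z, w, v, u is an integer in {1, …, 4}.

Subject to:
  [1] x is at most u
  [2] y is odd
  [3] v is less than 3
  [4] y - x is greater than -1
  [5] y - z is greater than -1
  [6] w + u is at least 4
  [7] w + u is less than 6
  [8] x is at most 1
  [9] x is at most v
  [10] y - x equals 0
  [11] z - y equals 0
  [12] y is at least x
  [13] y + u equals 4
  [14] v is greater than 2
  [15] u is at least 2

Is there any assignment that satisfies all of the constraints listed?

Unsatisfiable

From constraint 14: v ≥ 3. From constraint 3: v ≤ 2. But 2 < 3, so no value of v works.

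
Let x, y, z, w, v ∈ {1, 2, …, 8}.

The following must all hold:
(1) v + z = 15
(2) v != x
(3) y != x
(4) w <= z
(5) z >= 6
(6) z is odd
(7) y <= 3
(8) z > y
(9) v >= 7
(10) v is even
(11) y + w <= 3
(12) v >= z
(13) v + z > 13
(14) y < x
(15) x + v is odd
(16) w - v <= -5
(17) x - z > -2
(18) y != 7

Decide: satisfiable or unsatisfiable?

One satisfying assignment is x = 7, y = 1, z = 7, w = 1, v = 8.
For the less obvious constraints — constraint 1: v + z = 15; constraint 11: y + w = 2; constraint 13: v + z = 15 — and the others hold by inspection.

Satisfiable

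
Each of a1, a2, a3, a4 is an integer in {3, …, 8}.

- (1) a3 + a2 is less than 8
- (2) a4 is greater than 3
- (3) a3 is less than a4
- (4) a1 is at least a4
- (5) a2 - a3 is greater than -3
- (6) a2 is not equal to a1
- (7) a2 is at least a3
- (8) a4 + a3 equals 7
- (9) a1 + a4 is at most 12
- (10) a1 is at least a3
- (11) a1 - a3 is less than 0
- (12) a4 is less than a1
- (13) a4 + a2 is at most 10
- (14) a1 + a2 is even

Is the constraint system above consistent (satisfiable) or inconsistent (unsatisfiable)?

Constraints 3, 11, and 12 give a3 < a4, a4 < a1, a1 < a3. Chaining: a3 < a4 < a1 < a3, which forces a3 < a3 — impossible.

Unsatisfiable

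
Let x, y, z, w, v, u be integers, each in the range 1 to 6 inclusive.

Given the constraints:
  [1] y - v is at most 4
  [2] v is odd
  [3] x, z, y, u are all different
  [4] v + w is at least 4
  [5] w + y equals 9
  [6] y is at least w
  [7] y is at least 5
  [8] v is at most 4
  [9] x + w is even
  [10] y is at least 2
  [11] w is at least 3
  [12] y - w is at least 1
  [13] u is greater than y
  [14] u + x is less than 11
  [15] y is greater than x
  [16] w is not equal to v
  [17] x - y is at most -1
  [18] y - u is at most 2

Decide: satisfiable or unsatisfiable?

Satisfiable

Setting (x, y, z, w, v, u) = (4, 5, 2, 4, 3, 6) satisfies everything: constraint 1: y - v = 2; constraint 4: v + w = 7, and the others follow.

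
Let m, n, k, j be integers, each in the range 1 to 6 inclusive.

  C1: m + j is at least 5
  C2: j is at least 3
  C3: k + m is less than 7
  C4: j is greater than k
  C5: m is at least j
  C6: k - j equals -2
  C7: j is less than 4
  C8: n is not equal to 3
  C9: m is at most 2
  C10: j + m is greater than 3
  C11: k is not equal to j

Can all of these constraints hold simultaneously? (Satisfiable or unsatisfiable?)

From constraint 2: j ≥ 3. From constraints 5 and 9: j ≤ m and m ≤ 2, so j ≤ 2. But 2 < 3, so no value of j works.

Unsatisfiable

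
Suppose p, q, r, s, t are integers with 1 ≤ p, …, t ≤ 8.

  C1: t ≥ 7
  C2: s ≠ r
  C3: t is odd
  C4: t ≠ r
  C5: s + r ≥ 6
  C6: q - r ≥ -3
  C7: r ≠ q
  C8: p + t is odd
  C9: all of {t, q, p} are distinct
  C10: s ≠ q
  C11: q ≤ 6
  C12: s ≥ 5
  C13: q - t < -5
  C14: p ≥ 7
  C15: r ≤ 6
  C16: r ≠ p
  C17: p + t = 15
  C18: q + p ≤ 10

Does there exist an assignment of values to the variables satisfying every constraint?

Try p = 8, q = 1, r = 4, s = 5, t = 7.
Check constraint 5: s + r = 9; constraint 6: q - r = -3; constraint 13: q - t = -6. The remaining constraints are straightforward to verify.

Satisfiable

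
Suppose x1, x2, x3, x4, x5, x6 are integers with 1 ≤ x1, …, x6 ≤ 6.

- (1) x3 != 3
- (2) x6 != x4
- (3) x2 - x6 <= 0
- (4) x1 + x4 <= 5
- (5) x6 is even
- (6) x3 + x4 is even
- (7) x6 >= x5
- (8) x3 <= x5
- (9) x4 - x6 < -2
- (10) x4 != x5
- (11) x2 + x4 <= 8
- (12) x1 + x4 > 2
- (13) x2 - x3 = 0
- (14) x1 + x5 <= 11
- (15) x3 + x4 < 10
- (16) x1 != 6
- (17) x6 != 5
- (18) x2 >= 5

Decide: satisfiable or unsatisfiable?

Satisfiable

Try x1 = 2, x2 = 6, x3 = 6, x4 = 2, x5 = 6, x6 = 6.
Check constraint 3: x2 - x6 = 0; constraint 4: x1 + x4 = 4; constraint 9: x4 - x6 = -4. The remaining constraints are straightforward to verify.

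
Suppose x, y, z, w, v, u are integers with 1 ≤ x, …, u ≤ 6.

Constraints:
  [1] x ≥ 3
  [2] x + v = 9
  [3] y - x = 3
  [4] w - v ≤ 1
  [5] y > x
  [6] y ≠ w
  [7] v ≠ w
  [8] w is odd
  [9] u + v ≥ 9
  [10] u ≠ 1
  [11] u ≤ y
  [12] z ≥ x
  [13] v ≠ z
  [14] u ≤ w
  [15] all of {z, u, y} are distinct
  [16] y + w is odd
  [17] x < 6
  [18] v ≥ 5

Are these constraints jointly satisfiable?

Satisfiable

Try x = 3, y = 6, z = 4, w = 5, v = 6, u = 5.
Check constraint 2: x + v = 9; constraint 3: y - x = 3; constraint 4: w - v = -1. The remaining constraints are straightforward to verify.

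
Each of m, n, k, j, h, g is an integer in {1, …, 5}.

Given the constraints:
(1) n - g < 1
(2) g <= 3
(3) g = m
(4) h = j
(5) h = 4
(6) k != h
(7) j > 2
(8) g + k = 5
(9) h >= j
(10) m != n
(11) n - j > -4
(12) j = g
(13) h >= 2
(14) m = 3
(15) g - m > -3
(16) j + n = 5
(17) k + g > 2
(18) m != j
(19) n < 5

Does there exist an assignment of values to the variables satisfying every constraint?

Unsatisfiable

Constraint 5 fixes h = 4 and constraint 14 fixes m = 3. Constraints 3, 4, and 12 give h = j = g = m, so h = m. But 4 ≠ 3 — contradiction.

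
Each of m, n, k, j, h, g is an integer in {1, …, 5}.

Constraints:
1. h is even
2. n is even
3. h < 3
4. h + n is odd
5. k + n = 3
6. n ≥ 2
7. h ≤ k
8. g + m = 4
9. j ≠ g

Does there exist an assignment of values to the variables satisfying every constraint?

Constraint 1 makes h even and constraint 2 makes n even, so h + n must be even. Constraint 4 says h + n is odd — contradiction.

Unsatisfiable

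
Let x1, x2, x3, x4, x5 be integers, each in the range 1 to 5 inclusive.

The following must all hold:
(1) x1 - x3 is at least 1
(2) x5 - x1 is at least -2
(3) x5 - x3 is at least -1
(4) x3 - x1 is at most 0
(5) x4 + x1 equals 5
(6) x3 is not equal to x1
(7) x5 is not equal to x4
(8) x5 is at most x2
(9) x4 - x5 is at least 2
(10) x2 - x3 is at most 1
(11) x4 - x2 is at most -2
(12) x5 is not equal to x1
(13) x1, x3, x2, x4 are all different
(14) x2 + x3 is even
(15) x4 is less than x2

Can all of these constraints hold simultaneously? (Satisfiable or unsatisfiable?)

Unsatisfiable

Constraints 1, 2, 9, 10, and 11 give x5 − x1 ≥ -2, x1 − x3 ≥ 1, x3 − x2 ≥ -1, x2 − x4 ≥ 2, x4 − x5 ≥ 2.
Adding all 5 inequalities: the left sides telescope to 0, and the right sides sum to (-2) + 1 + (-1) + 2 + 2 = 2. So 0 ≥ 2, which is false.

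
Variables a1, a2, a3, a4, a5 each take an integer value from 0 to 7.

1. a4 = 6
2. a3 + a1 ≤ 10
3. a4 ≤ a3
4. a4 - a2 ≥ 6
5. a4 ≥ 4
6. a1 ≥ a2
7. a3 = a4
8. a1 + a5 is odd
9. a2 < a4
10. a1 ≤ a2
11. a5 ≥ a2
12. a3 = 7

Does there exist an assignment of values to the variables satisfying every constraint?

Unsatisfiable

Constraint 12 fixes a3 = 7 and constraint 1 fixes a4 = 6, but constraint 7 requires a3 = a4. Since 7 ≠ 6, contradiction.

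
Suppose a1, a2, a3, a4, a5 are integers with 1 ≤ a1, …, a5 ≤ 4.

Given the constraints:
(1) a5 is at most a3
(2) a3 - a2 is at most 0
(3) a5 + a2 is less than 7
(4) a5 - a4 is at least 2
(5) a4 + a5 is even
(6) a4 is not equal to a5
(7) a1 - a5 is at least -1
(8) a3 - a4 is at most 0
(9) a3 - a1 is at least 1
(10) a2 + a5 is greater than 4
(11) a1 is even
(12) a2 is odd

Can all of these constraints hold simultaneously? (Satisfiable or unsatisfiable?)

Unsatisfiable

Constraints 4, 7, 8, and 9 give a4 − a3 ≥ 0, a3 − a1 ≥ 1, a1 − a5 ≥ -1, a5 − a4 ≥ 2.
Adding all 4 inequalities: the left sides telescope to 0, and the right sides sum to 0 + 1 + (-1) + 2 = 2. So 0 ≥ 2, which is false.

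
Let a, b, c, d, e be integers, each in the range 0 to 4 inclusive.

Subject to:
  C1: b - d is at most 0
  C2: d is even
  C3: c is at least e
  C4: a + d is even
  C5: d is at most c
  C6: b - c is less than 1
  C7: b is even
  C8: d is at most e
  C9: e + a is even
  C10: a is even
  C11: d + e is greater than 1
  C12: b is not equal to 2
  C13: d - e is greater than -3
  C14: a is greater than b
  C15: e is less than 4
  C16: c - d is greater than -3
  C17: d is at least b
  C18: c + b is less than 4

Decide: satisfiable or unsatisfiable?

Satisfiable

One satisfying assignment is a = 2, b = 0, c = 2, d = 2, e = 2.
For the less obvious constraints — constraint 1: b - d = -2; constraint 6: b - c = -2 — and the others hold by inspection.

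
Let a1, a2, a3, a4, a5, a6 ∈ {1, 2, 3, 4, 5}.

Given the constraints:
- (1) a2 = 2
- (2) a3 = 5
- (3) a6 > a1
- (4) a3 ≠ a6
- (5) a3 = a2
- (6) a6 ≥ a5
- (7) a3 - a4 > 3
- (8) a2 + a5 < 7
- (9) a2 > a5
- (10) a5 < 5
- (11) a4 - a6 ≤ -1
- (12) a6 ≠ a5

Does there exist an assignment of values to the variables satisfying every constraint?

Unsatisfiable

Constraint 2 fixes a3 = 5 and constraint 1 fixes a2 = 2, but constraint 5 requires a3 = a2. Since 5 ≠ 2, contradiction.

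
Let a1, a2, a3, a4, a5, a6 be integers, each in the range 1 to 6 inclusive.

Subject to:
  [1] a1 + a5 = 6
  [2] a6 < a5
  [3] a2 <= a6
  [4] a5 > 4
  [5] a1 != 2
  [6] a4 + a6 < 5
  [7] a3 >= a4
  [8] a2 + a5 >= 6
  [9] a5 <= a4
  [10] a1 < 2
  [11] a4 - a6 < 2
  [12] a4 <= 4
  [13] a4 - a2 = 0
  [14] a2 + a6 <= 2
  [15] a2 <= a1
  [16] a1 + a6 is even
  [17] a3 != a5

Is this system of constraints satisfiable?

Unsatisfiable

From constraint 4: a5 ≥ 5. From constraints 9 and 12: a5 ≤ a4 and a4 ≤ 4, so a5 ≤ 4. But 4 < 5, so no value of a5 works.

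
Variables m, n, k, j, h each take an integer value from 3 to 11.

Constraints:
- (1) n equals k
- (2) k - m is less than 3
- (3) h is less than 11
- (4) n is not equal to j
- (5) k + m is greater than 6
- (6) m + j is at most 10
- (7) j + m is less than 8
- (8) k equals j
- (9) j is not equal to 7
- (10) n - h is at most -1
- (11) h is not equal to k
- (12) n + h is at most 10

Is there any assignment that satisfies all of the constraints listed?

Unsatisfiable

From constraints 1 and 8, n = k = j, so n = j. But constraint 4 says n ≠ j. Contradiction.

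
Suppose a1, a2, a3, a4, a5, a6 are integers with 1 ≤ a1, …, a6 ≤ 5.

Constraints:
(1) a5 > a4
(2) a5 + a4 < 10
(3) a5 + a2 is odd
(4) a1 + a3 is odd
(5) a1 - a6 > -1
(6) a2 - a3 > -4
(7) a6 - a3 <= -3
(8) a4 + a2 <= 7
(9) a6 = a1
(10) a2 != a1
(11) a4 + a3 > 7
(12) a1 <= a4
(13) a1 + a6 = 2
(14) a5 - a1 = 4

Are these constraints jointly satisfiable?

Setting (a1, a2, a3, a4, a5, a6) = (1, 2, 4, 4, 5, 1) satisfies everything: constraint 2: a5 + a4 = 9; constraint 5: a1 - a6 = 0; constraint 6: a2 - a3 = -2, and the others follow.

Satisfiable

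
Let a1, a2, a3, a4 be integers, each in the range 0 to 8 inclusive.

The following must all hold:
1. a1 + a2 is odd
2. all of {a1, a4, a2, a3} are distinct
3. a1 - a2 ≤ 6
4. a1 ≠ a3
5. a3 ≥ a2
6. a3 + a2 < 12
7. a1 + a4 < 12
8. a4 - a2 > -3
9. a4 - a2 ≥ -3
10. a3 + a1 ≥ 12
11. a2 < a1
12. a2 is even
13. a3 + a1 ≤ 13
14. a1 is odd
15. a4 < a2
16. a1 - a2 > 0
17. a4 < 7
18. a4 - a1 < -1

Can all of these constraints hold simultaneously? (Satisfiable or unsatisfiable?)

Try a1 = 7, a2 = 4, a3 = 5, a4 = 3.
Check constraint 3: a1 - a2 = 3; constraint 6: a3 + a2 = 9; constraint 7: a1 + a4 = 10. The remaining constraints are straightforward to verify.

Satisfiable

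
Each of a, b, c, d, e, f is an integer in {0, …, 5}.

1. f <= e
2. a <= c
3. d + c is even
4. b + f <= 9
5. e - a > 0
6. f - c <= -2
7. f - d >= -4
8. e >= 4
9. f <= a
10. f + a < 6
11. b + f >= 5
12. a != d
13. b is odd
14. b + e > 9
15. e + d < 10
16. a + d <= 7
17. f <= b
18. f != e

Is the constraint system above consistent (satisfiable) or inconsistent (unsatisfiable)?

Satisfiable

One satisfying assignment is a = 2, b = 5, c = 4, d = 4, e = 5, f = 2.
For the less obvious constraints — constraint 4: b + f = 7; constraint 5: e - a = 3 — and the others hold by inspection.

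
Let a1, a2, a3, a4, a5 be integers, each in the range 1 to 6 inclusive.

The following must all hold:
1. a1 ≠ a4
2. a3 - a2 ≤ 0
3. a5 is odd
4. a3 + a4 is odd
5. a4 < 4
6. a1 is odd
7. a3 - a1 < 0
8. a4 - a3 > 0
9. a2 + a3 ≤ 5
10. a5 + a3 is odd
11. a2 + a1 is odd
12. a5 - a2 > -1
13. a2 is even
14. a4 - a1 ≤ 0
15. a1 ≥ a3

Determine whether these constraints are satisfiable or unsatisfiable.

Setting (a1, a2, a3, a4, a5) = (5, 2, 2, 3, 3) satisfies everything: constraint 2: a3 - a2 = 0; constraint 7: a3 - a1 = -3; constraint 8: a4 - a3 = 1, and the others follow.

Satisfiable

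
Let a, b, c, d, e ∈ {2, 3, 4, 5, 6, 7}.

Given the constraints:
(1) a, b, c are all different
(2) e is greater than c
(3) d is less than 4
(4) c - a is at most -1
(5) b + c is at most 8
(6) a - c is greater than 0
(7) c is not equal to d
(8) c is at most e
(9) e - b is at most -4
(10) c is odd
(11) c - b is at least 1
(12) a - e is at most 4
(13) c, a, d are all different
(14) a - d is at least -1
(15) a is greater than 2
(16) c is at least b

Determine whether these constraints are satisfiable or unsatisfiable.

Constraints 4, 9, 11, and 12 give b − e ≥ 4, e − a ≥ -4, a − c ≥ 1, c − b ≥ 1.
Adding all 4 inequalities: the left sides telescope to 0, and the right sides sum to 4 + (-4) + 1 + 1 = 2. So 0 ≥ 2, which is false.

Unsatisfiable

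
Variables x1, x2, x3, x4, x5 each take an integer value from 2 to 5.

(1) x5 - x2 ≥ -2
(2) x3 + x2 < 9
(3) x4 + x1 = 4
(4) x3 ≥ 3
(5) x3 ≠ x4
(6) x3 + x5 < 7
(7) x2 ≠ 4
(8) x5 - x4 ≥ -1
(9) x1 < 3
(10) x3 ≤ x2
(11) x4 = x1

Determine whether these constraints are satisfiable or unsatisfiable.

Satisfiable

Try x1 = 2, x2 = 5, x3 = 3, x4 = 2, x5 = 3.
Check constraint 1: x5 - x2 = -2; constraint 2: x3 + x2 = 8. The remaining constraints are straightforward to verify.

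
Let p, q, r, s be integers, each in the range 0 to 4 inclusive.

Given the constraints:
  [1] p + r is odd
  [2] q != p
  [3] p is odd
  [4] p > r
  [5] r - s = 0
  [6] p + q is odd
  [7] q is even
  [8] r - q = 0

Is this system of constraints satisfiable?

Satisfiable

Setting (p, q, r, s) = (3, 2, 2, 2) satisfies everything: constraint 5: r - s = 0; constraint 8: r - q = 0, and the others follow.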